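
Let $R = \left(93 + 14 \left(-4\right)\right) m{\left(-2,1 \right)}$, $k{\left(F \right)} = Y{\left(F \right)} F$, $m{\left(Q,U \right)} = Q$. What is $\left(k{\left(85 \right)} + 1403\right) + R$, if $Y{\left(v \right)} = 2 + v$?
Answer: $8724$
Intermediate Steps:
$k{\left(F \right)} = F \left(2 + F\right)$ ($k{\left(F \right)} = \left(2 + F\right) F = F \left(2 + F\right)$)
$R = -74$ ($R = \left(93 + 14 \left(-4\right)\right) \left(-2\right) = \left(93 - 56\right) \left(-2\right) = 37 \left(-2\right) = -74$)
$\left(k{\left(85 \right)} + 1403\right) + R = \left(85 \left(2 + 85\right) + 1403\right) - 74 = \left(85 \cdot 87 + 1403\right) - 74 = \left(7395 + 1403\right) - 74 = 8798 - 74 = 8724$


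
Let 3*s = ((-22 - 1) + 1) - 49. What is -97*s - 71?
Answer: 6674/3 ≈ 2224.7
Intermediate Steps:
s = -71/3 (s = (((-22 - 1) + 1) - 49)/3 = ((-23 + 1) - 49)/3 = (-22 - 49)/3 = (⅓)*(-71) = -71/3 ≈ -23.667)
-97*s - 71 = -97*(-71/3) - 71 = 6887/3 - 71 = 6674/3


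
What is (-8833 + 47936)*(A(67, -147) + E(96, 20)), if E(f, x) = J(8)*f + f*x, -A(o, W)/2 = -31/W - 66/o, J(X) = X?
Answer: 1035813522286/9849 ≈ 1.0517e+8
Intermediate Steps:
A(o, W) = 62/W + 132/o (A(o, W) = -2*(-31/W - 66/o) = -2*(-66/o - 31/W) = 62/W + 132/o)
E(f, x) = 8*f + f*x
(-8833 + 47936)*(A(67, -147) + E(96, 20)) = (-8833 + 47936)*((62/(-147) + 132/67) + 96*(8 + 20)) = 39103*((62*(-1/147) + 132*(1/67)) + 96*28) = 39103*((-62/147 + 132/67) + 2688) = 39103*(15250/9849 + 2688) = 39103*(26489362/9849) = 1035813522286/9849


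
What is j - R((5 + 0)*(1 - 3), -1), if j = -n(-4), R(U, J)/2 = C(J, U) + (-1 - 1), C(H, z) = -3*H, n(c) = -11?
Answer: 9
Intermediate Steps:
R(U, J) = -4 - 6*J (R(U, J) = 2*(-3*J + (-1 - 1)) = 2*(-3*J - 2) = 2*(-2 - 3*J) = -4 - 6*J)
j = 11 (j = -1*(-11) = 11)
j - R((5 + 0)*(1 - 3), -1) = 11 - (-4 - 6*(-1)) = 11 - (-4 + 6) = 11 - 1*2 = 11 - 2 = 9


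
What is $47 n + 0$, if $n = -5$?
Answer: $-235$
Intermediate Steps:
$47 n + 0 = 47 \left(-5\right) + 0 = -235 + 0 = -235$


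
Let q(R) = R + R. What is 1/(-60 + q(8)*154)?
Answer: 1/2404 ≈ 0.00041597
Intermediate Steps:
q(R) = 2*R
1/(-60 + q(8)*154) = 1/(-60 + (2*8)*154) = 1/(-60 + 16*154) = 1/(-60 + 2464) = 1/2404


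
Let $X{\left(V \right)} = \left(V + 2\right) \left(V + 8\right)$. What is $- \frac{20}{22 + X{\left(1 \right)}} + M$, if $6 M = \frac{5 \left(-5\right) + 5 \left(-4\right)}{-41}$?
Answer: $- \frac{905}{4018} \approx -0.22524$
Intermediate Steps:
$X{\left(V \right)} = \left(2 + V\right) \left(8 + V\right)$
$M = \frac{15}{82}$ ($M = \frac{\left(5 \left(-5\right) + 5 \left(-4\right)\right) \frac{1}{-41}}{6} = \frac{\left(-25 - 20\right) \left(- \frac{1}{41}\right)}{6} = \frac{\left(-45\right) \left(- \frac{1}{41}\right)}{6} = \frac{1}{6} \cdot \frac{45}{41} = \frac{15}{82} \approx 0.18293$)
$- \frac{20}{22 + X{\left(1 \right)}} + M = - \frac{20}{22 + \left(16 + 1^{2} + 10 \cdot 1\right)} + \frac{15}{82} = - \frac{20}{22 + \left(16 + 1 + 10\right)} + \frac{15}{82} = - \frac{20}{22 + 27} + \frac{15}{82} = - \frac{20}{49} + \frac{15}{82} = - \frac{905}{4018}$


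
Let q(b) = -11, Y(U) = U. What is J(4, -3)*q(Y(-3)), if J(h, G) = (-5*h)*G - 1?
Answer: -649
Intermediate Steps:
J(h, G) = -1 - 5*G*h (J(h, G) = -5*G*h - 1 = -1 - 5*G*h)
J(4, -3)*q(Y(-3)) = (-1 - 5*(-3)*4)*(-11) = (-1 + 60)*(-11) = 59*(-11) = -649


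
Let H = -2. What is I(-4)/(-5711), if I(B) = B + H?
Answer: 6/5711 ≈ 0.0010506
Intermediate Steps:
I(B) = -2 + B (I(B) = B - 2 = -2 + B)
I(-4)/(-5711) = (-2 - 4)/(-5711) = -6*(-1/5711) = 6/5711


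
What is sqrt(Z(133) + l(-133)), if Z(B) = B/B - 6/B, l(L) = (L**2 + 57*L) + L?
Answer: sqrt(176464666)/133 ≈ 99.880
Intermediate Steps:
l(L) = L**2 + 58*L
Z(B) = 1 - 6/B
sqrt(Z(133) + l(-133)) = sqrt((-6 + 133)/133 - 133*(58 - 133)) = sqrt((1/133)*127 - 133*(-75)) = sqrt(127/133 + 9975) = sqrt(1326802/133) = sqrt(176464666)/133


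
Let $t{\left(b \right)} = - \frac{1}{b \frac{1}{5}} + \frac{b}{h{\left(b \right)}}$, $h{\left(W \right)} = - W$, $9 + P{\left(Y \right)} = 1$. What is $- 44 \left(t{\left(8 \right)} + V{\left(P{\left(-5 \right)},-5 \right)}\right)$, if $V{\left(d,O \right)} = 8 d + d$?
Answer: $\frac{6479}{2} \approx 3239.5$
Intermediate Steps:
$P{\left(Y \right)} = -8$ ($P{\left(Y \right)} = -9 + 1 = -8$)
$V{\left(d,O \right)} = 9 d$
$t{\left(b \right)} = -1 - \frac{5}{b}$ ($t{\left(b \right)} = - \frac{1}{b \frac{1}{5}} + \frac{b}{\left(-1\right) b} = - \frac{1}{b \frac{1}{5}} + b \left(- \frac{1}{b}\right) = - \frac{1}{\frac{1}{5} b} - 1 = - \frac{5}{b} - 1 = -1 - \frac{5}{b}$)
$- 44 \left(t{\left(8 \right)} + V{\left(P{\left(-5 \right)},-5 \right)}\right) = - 44 \left(\frac{-5 - 8}{8} + 9 \left(-8\right)\right) = - 44 \left(\frac{-5 - 8}{8} - 72\right) = - 44 \left(\frac{1}{8} \left(-13\right) - 72\right) = - 44 \left(- \frac{13}{8} - 72\right) = \left(-44\right) \left(- \frac{589}{8}\right) = \frac{6479}{2}$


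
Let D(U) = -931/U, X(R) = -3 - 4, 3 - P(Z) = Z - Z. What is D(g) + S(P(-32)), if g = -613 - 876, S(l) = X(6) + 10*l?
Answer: 35178/1489 ≈ 23.625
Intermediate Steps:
P(Z) = 3 (P(Z) = 3 - (Z - Z) = 3 - 1*0 = 3 + 0 = 3)
X(R) = -7
S(l) = -7 + 10*l
g = -1489
D(g) + S(P(-32)) = -931/(-1489) + (-7 + 10*3) = -931*(-1/1489) + (-7 + 30) = 931/1489 + 23 = 35178/1489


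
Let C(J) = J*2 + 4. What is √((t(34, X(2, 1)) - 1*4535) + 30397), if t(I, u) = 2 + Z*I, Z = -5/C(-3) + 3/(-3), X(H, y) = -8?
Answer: √25915 ≈ 160.98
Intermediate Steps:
C(J) = 4 + 2*J (C(J) = 2*J + 4 = 4 + 2*J)
Z = 3/2 (Z = -5/(4 + 2*(-3)) + 3/(-3) = -5/(4 - 6) + 3*(-⅓) = -5/(-2) - 1 = -5*(-½) - 1 = 5/2 - 1 = 3/2 ≈ 1.5000)
t(I, u) = 2 + 3*I/2
√((t(34, X(2, 1)) - 1*4535) + 30397) = √(((2 + (3/2)*34) - 1*4535) + 30397) = √(((2 + 51) - 4535) + 30397) = √((53 - 4535) + 30397) = √(-4482 + 30397) = √25915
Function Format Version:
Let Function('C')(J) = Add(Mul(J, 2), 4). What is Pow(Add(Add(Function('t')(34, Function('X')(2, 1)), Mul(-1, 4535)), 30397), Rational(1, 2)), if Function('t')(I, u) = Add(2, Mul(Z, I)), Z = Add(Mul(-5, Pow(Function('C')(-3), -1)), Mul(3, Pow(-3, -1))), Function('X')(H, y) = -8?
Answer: Pow(25915, Rational(1, 2)) ≈ 160.98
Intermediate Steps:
Function('C')(J) = Add(4, Mul(2, J)) (Function('C')(J) = Add(Mul(2, J), 4) = Add(4, Mul(2, J)))
Z = Rational(3, 2) (Z = Add(Mul(-5, Pow(Add(4, Mul(2, -3)), -1)), Mul(3, Pow(-3, -1))) = Add(Mul(-5, Pow(Add(4, -6), -1)), Mul(3, Rational(-1, 3))) = Add(Mul(-5, Pow(-2, -1)), -1) = Add(Mul(-5, Rational(-1, 2)), -1) = Add(Rational(5, 2), -1) = Rational(3, 2) ≈ 1.5000)
Function('t')(I, u) = Add(2, Mul(Rational(3, 2), I))
Pow(Add(Add(Function('t')(34, Function('X')(2, 1)), Mul(-1, 4535)), 30397), Rational(1, 2)) = Pow(Add(Add(Add(2, Mul(Rational(3, 2), 34)), Mul(-1, 4535)), 30397), Rational(1, 2)) = Pow(Add(Add(Add(2, 51), -4535), 30397), Rational(1, 2)) = Pow(Add(Add(53, -4535), 30397), Rational(1, 2)) = Pow(Add(-4482, 30397), Rational(1, 2)) = Pow(25915, Rational(1, 2))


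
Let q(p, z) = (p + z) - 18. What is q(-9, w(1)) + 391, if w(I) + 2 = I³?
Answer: 363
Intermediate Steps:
w(I) = -2 + I³
q(p, z) = -18 + p + z
q(-9, w(1)) + 391 = (-18 - 9 + (-2 + 1³)) + 391 = (-18 - 9 + (-2 + 1)) + 391 = (-18 - 9 - 1) + 391 = -28 + 391 = 363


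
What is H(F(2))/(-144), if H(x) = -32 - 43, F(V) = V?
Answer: 25/48 ≈ 0.52083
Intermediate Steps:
H(x) = -75
H(F(2))/(-144) = -75/(-144) = -75*(-1/144) = 25/48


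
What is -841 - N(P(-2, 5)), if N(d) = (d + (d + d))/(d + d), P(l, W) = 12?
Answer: -1685/2 ≈ -842.50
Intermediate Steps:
N(d) = 3/2 (N(d) = (d + 2*d)/((2*d)) = (3*d)*(1/(2*d)) = 3/2)
-841 - N(P(-2, 5)) = -841 - 1*3/2 = -841 - 3/2 = -1685/2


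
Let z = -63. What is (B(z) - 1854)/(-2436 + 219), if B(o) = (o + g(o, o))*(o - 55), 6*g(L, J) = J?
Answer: -2273/739 ≈ -3.0758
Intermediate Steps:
g(L, J) = J/6
B(o) = 7*o*(-55 + o)/6 (B(o) = (o + o/6)*(o - 55) = (7*o/6)*(-55 + o) = 7*o*(-55 + o)/6)
(B(z) - 1854)/(-2436 + 219) = ((7/6)*(-63)*(-55 - 63) - 1854)/(-2436 + 219) = ((7/6)*(-63)*(-118) - 1854)/(-2217) = (8673 - 1854)*(-1/2217) = 6819*(-1/2217) = -2273/739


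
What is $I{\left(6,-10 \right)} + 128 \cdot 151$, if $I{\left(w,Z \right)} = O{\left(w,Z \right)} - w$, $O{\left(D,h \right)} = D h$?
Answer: $19262$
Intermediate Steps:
$I{\left(w,Z \right)} = - w + Z w$ ($I{\left(w,Z \right)} = w Z - w = Z w - w = - w + Z w$)
$I{\left(6,-10 \right)} + 128 \cdot 151 = 6 \left(-1 - 10\right) + 128 \cdot 151 = 6 \left(-11\right) + 19328 = -66 + 19328 = 19262$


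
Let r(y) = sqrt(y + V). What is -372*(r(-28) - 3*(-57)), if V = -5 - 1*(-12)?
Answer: -63612 - 372*I*sqrt(21) ≈ -63612.0 - 1704.7*I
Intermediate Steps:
V = 7 (V = -5 + 12 = 7)
r(y) = sqrt(7 + y) (r(y) = sqrt(y + 7) = sqrt(7 + y))
-372*(r(-28) - 3*(-57)) = -372*(sqrt(7 - 28) - 3*(-57)) = -372*(sqrt(-21) + 171) = -372*(I*sqrt(21) + 171) = -372*(171 + I*sqrt(21)) = -63612 - 372*I*sqrt(21)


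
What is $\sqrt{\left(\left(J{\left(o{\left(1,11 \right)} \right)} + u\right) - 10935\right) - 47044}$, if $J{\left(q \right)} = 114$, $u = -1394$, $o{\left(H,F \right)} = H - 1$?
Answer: $i \sqrt{59259} \approx 243.43 i$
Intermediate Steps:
$o{\left(H,F \right)} = -1 + H$ ($o{\left(H,F \right)} = H - 1 = -1 + H$)
$\sqrt{\left(\left(J{\left(o{\left(1,11 \right)} \right)} + u\right) - 10935\right) - 47044} = \sqrt{\left(\left(114 - 1394\right) - 10935\right) - 47044} = \sqrt{\left(-1280 - 10935\right) - 47044} = \sqrt{-12215 - 47044} = \sqrt{-59259} = i \sqrt{59259}$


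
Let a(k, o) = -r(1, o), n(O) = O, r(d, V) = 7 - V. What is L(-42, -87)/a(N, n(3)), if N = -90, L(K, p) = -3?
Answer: ¾ ≈ 0.75000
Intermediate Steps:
a(k, o) = -7 + o (a(k, o) = -(7 - o) = -7 + o)
L(-42, -87)/a(N, n(3)) = -3/(-7 + 3) = -3/(-4) = -3*(-¼) = ¾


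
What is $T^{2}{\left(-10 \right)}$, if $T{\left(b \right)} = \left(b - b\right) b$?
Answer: $0$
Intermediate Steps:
$T{\left(b \right)} = 0$ ($T{\left(b \right)} = 0 b = 0$)
$T^{2}{\left(-10 \right)} = 0^{2} = 0$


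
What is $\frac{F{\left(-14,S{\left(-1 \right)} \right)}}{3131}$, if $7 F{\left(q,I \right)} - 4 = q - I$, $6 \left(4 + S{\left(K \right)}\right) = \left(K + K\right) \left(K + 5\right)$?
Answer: $- \frac{2}{9393} \approx -0.00021292$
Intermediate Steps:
$S{\left(K \right)} = -4 + \frac{K \left(5 + K\right)}{3}$ ($S{\left(K \right)} = -4 + \frac{\left(K + K\right) \left(K + 5\right)}{6} = -4 + \frac{2 K \left(5 + K\right)}{6} = -4 + \frac{K \left(5 + K\right)}{3}$)
$F{\left(q,I \right)} = \frac{4}{7} - \frac{I}{7} + \frac{q}{7}$ ($F{\left(q,I \right)} = \frac{4}{7} + \frac{q - I}{7} = \frac{4}{7} - \left(- \frac{q}{7} + \frac{I}{7}\right) = \frac{4}{7} - \frac{I}{7} + \frac{q}{7}$)
$\frac{F{\left(-14,S{\left(-1 \right)} \right)}}{3131} = \frac{\frac{4}{7} - \frac{-4 + \frac{\left(-1\right)^{2}}{3} + \frac{5}{3} \left(-1\right)}{7} + \frac{1}{7} \left(-14\right)}{3131} = \left(\frac{4}{7} - \frac{-4 + \frac{1}{3} \cdot 1 - \frac{5}{3}}{7} - 2\right) \frac{1}{3131} = \left(\frac{4}{7} - \frac{-4 + \frac{1}{3} - \frac{5}{3}}{7} - 2\right) \frac{1}{3131} = \left(\frac{4}{7} - - \frac{16}{21} - 2\right) \frac{1}{3131} = \left(\frac{4}{7} + \frac{16}{21} - 2\right) \frac{1}{3131} = \left(- \frac{2}{3}\right) \frac{1}{3131} = - \frac{2}{9393}$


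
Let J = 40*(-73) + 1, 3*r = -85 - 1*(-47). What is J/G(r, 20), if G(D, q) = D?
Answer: 8757/38 ≈ 230.45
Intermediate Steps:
r = -38/3 (r = (-85 - 1*(-47))/3 = (-85 + 47)/3 = (⅓)*(-38) = -38/3 ≈ -12.667)
J = -2919 (J = -2920 + 1 = -2919)
J/G(r, 20) = -2919/(-38/3) = -2919*(-3/38) = 8757/38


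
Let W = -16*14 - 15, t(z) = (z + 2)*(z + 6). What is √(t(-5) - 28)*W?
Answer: -239*I*√31 ≈ -1330.7*I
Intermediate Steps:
t(z) = (2 + z)*(6 + z)
W = -239 (W = -224 - 15 = -239)
√(t(-5) - 28)*W = √((12 + (-5)² + 8*(-5)) - 28)*(-239) = √((12 + 25 - 40) - 28)*(-239) = √(-3 - 28)*(-239) = √(-31)*(-239) = (I*√31)*(-239) = -239*I*√31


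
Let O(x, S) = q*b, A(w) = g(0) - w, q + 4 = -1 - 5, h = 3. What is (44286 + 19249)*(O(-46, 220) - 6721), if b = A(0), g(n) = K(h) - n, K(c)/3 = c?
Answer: -432736885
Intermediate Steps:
K(c) = 3*c
g(n) = 9 - n (g(n) = 3*3 - n = 9 - n)
q = -10 (q = -4 + (-1 - 5) = -4 - 6 = -10)
A(w) = 9 - w (A(w) = (9 - 1*0) - w = (9 + 0) - w = 9 - w)
b = 9 (b = 9 - 1*0 = 9 + 0 = 9)
O(x, S) = -90 (O(x, S) = -10*9 = -90)
(44286 + 19249)*(O(-46, 220) - 6721) = (44286 + 19249)*(-90 - 6721) = 63535*(-6811) = -432736885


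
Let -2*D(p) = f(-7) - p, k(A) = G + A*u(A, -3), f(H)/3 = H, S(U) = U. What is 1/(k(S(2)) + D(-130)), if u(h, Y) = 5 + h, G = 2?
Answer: -2/77 ≈ -0.025974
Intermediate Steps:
f(H) = 3*H
k(A) = 2 + A*(5 + A)
D(p) = 21/2 + p/2 (D(p) = -(3*(-7) - p)/2 = -(-21 - p)/2 = 21/2 + p/2)
1/(k(S(2)) + D(-130)) = 1/((2 + 2*(5 + 2)) + (21/2 + (½)*(-130))) = 1/((2 + 2*7) + (21/2 - 65)) = 1/((2 + 14) - 109/2) = 1/(16 - 109/2) = 1/(-77/2) = -2/77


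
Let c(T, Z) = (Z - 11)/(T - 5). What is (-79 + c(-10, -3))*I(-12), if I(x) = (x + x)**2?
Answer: -224832/5 ≈ -44966.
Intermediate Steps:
c(T, Z) = (-11 + Z)/(-5 + T)
I(x) = 4*x**2 (I(x) = (2*x)**2 = 4*x**2)
(-79 + c(-10, -3))*I(-12) = (-79 + (-11 - 3)/(-5 - 10))*(4*(-12)**2) = (-79 - 14/(-15))*(4*144) = (-79 - 1/15*(-14))*576 = (-79 + 14/15)*576 = -1171/15*576 = -224832/5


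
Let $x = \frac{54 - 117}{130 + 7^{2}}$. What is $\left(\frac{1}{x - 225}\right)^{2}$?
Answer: $\frac{32041}{1627154244} \approx 1.9691 \cdot 10^{-5}$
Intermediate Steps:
$x = - \frac{63}{179}$ ($x = - \frac{63}{130 + 49} = - \frac{63}{179} \approx -0.35196$)
$\left(\frac{1}{x - 225}\right)^{2} = \left(\frac{1}{- \frac{63}{179} - 225}\right)^{2} = \left(\frac{1}{- \frac{40338}{179}}\right)^{2} = \left(- \frac{179}{40338}\right)^{2} = \frac{32041}{1627154244}$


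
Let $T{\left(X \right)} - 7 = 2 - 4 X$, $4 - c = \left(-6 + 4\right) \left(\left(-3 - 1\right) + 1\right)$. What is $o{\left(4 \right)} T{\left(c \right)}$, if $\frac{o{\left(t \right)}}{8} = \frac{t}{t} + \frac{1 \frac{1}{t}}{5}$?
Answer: $\frac{714}{5} \approx 142.8$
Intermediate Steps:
$c = -2$ ($c = 4 - \left(-6 + 4\right) \left(\left(-3 - 1\right) + 1\right) = 4 - - 2 \left(\left(-3 - 1\right) + 1\right) = 4 - - 2 \left(-4 + 1\right) = 4 - \left(-2\right) \left(-3\right) = 4 - 6 = -2$)
$T{\left(X \right)} = 9 - 4 X$ ($T{\left(X \right)} = 7 - \left(-2 + 4 X\right) = 9 - 4 X$)
$o{\left(t \right)} = 8 + \frac{8}{5 t}$ ($o{\left(t \right)} = 8 \left(\frac{t}{t} + \frac{1 \frac{1}{t}}{5}\right) = 8 \left(1 + \frac{1}{t} \frac{1}{5}\right) = 8 \left(1 + \frac{1}{5 t}\right) = 8 + \frac{8}{5 t}$)
$o{\left(4 \right)} T{\left(c \right)} = \left(8 + \frac{8}{5 \cdot 4}\right) \left(9 - -8\right) = \left(8 + \frac{8}{5} \cdot \frac{1}{4}\right) \left(9 + 8\right) = \left(8 + \frac{2}{5}\right) 17 = \frac{42}{5} \cdot 17 = \frac{714}{5}$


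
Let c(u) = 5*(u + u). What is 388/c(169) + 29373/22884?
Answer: 9753227/6445660 ≈ 1.5131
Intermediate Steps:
c(u) = 10*u (c(u) = 5*(2*u) = 10*u)
388/c(169) + 29373/22884 = 388/((10*169)) + 29373/22884 = 388/1690 + 29373*(1/22884) = 388*(1/1690) + 9791/7628 = 194/845 + 9791/7628 = 9753227/6445660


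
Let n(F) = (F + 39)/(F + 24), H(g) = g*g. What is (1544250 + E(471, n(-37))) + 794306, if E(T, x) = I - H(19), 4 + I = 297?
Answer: 2338488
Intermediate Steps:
H(g) = g²
I = 293 (I = -4 + 297 = 293)
n(F) = (39 + F)/(24 + F)
E(T, x) = -68 (E(T, x) = 293 - 1*19² = 293 - 1*361 = 293 - 361 = -68)
(1544250 + E(471, n(-37))) + 794306 = (1544250 - 68) + 794306 = 1544182 + 794306 = 2338488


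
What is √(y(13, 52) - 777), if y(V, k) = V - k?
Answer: 4*I*√51 ≈ 28.566*I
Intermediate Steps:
√(y(13, 52) - 777) = √((13 - 1*52) - 777) = √((13 - 52) - 777) = √(-39 - 777) = √(-816) = 4*I*√51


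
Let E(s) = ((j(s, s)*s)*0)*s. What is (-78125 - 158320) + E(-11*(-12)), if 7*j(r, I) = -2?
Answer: -236445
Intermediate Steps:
j(r, I) = -2/7 (j(r, I) = (⅐)*(-2) = -2/7)
E(s) = 0 (E(s) = (-2*s/7*0)*s = 0*s = 0)
(-78125 - 158320) + E(-11*(-12)) = (-78125 - 158320) + 0 = -236445 + 0 = -236445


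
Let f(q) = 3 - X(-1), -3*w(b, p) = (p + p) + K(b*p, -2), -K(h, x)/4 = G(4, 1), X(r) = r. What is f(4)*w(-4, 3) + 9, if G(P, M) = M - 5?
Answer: -61/3 ≈ -20.333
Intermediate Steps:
G(P, M) = -5 + M
K(h, x) = 16 (K(h, x) = -4*(-5 + 1) = -4*(-4) = 16)
w(b, p) = -16/3 - 2*p/3 (w(b, p) = -((p + p) + 16)/3 = -(2*p + 16)/3 = -(16 + 2*p)/3 = -16/3 - 2*p/3)
f(q) = 4 (f(q) = 3 - 1*(-1) = 3 + 1 = 4)
f(4)*w(-4, 3) + 9 = 4*(-16/3 - ⅔*3) + 9 = 4*(-16/3 - 2) + 9 = 4*(-22/3) + 9 = -88/3 + 9 = -61/3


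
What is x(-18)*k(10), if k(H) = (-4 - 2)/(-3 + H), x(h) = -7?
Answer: 6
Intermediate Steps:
k(H) = -6/(-3 + H)
x(-18)*k(10) = -(-42)/(-3 + 10) = -(-42)/7 = -7*(-6/7) = 6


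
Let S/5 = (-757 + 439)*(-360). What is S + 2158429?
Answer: 2730829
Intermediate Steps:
S = 572400 (S = 5*((-757 + 439)*(-360)) = 5*(-318*(-360)) = 5*114480 = 572400)
S + 2158429 = 572400 + 2158429 = 2730829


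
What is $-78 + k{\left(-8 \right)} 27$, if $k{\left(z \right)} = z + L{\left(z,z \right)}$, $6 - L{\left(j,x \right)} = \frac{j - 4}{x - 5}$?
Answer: $- \frac{2040}{13} \approx -156.92$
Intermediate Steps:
$L{\left(j,x \right)} = 6 - \frac{-4 + j}{-5 + x}$ ($L{\left(j,x \right)} = 6 - \frac{j - 4}{x - 5} = 6 - \frac{-4 + j}{-5 + x}$)
$k{\left(z \right)} = z + \frac{-26 + 5 z}{-5 + z}$ ($k{\left(z \right)} = z + \frac{-26 - z + 6 z}{-5 + z} = z + \frac{-26 + 5 z}{-5 + z}$)
$-78 + k{\left(-8 \right)} 27 = -78 + \frac{-26 + \left(-8\right)^{2}}{-5 - 8} \cdot 27 = -78 + \frac{-26 + 64}{-13} \cdot 27 = -78 + \left(- \frac{1}{13}\right) 38 \cdot 27 = -78 - \frac{1026}{13} = - \frac{2040}{13}$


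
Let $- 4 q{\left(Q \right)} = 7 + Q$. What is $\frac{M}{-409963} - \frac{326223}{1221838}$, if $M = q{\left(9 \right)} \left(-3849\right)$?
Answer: $- \frac{152550777597}{500908371994} \approx -0.30455$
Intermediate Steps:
$q{\left(Q \right)} = - \frac{7}{4} - \frac{Q}{4}$ ($q{\left(Q \right)} = - \frac{7 + Q}{4} = - \frac{7}{4} - \frac{Q}{4}$)
$M = 15396$ ($M = \left(- \frac{7}{4} - \frac{9}{4}\right) \left(-3849\right) = \left(-4\right) \left(-3849\right) = 15396$)
$\frac{M}{-409963} - \frac{326223}{1221838} = \frac{15396}{-409963} - \frac{326223}{1221838} = 15396 \left(- \frac{1}{409963}\right) - \frac{326223}{1221838} = - \frac{15396}{409963} - \frac{326223}{1221838} = - \frac{152550777597}{500908371994}$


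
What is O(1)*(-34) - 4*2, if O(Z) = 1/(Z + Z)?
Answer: -25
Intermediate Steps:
O(Z) = 1/(2*Z)
O(1)*(-34) - 4*2 = ((½)/1)*(-34) - 4*2 = ((½)*1)*(-34) - 8 = (½)*(-34) - 8 = -17 - 8 = -25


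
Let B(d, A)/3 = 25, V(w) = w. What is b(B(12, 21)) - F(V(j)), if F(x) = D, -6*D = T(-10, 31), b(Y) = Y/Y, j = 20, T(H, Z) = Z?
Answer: 37/6 ≈ 6.1667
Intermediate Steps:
B(d, A) = 75 (B(d, A) = 3*25 = 75)
b(Y) = 1
D = -31/6 (D = -⅙*31 = -31/6 ≈ -5.1667)
F(x) = -31/6
b(B(12, 21)) - F(V(j)) = 1 - 1*(-31/6) = 1 + 31/6 = 37/6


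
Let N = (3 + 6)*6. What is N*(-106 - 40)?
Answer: -7884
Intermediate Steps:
N = 54 (N = 9*6 = 54)
N*(-106 - 40) = 54*(-106 - 40) = 54*(-146) = -7884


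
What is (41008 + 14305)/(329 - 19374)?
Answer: -55313/19045 ≈ -2.9043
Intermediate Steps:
(41008 + 14305)/(329 - 19374) = 55313/(-19045) = 55313*(-1/19045) = -55313/19045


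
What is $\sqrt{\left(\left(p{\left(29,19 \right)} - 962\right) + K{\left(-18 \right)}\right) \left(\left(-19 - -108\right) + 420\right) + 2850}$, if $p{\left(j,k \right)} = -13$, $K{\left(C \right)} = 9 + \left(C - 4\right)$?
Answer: $i \sqrt{500042} \approx 707.14 i$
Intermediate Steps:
$K{\left(C \right)} = 5 + C$ ($K{\left(C \right)} = 9 + \left(C - 4\right) = 9 + \left(-4 + C\right) = 5 + C$)
$\sqrt{\left(\left(p{\left(29,19 \right)} - 962\right) + K{\left(-18 \right)}\right) \left(\left(-19 - -108\right) + 420\right) + 2850} = \sqrt{\left(\left(-13 - 962\right) + \left(5 - 18\right)\right) \left(\left(-19 - -108\right) + 420\right) + 2850} = \sqrt{\left(-975 - 13\right) \left(\left(-19 + 108\right) + 420\right) + 2850} = \sqrt{- 988 \left(89 + 420\right) + 2850} = \sqrt{\left(-988\right) 509 + 2850} = \sqrt{-502892 + 2850} = \sqrt{-500042} = i \sqrt{500042}$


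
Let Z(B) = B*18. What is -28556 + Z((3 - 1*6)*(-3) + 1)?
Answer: -28376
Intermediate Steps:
Z(B) = 18*B
-28556 + Z((3 - 1*6)*(-3) + 1) = -28556 + 18*((3 - 1*6)*(-3) + 1) = -28556 + 18*((3 - 6)*(-3) + 1) = -28556 + 18*(-3*(-3) + 1) = -28556 + 18*(9 + 1) = -28556 + 18*10 = -28556 + 180 = -28376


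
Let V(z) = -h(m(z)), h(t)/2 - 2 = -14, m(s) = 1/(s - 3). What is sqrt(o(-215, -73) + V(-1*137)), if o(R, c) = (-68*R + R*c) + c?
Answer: sqrt(30266) ≈ 173.97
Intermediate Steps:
o(R, c) = c - 68*R + R*c
m(s) = 1/(-3 + s)
h(t) = -24 (h(t) = 4 + 2*(-14) = 4 - 28 = -24)
V(z) = 24 (V(z) = -1*(-24) = 24)
sqrt(o(-215, -73) + V(-1*137)) = sqrt((-73 - 68*(-215) - 215*(-73)) + 24) = sqrt((-73 + 14620 + 15695) + 24) = sqrt(30242 + 24) = sqrt(30266)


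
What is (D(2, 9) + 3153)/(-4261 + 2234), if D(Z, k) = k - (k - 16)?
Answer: -3169/2027 ≈ -1.5634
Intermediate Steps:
D(Z, k) = 16 (D(Z, k) = k - (-16 + k) = k + (16 - k) = 16)
(D(2, 9) + 3153)/(-4261 + 2234) = (16 + 3153)/(-4261 + 2234) = 3169/(-2027) = 3169*(-1/2027) = -3169/2027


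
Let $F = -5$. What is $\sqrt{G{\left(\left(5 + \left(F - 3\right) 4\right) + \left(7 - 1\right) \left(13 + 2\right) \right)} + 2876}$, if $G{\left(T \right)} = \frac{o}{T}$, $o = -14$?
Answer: $\frac{\sqrt{25882}}{3} \approx 53.626$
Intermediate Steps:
$G{\left(T \right)} = - \frac{14}{T}$
$\sqrt{G{\left(\left(5 + \left(F - 3\right) 4\right) + \left(7 - 1\right) \left(13 + 2\right) \right)} + 2876} = \sqrt{- \frac{14}{\left(5 + \left(-5 - 3\right) 4\right) + \left(7 - 1\right) \left(13 + 2\right)} + 2876} = \sqrt{- \frac{14}{\left(5 - 32\right) + 6 \cdot 15} + 2876} = \sqrt{- \frac{14}{\left(5 - 32\right) + 90} + 2876} = \sqrt{- \frac{14}{-27 + 90} + 2876} = \sqrt{- \frac{14}{63} + 2876} = \sqrt{\left(-14\right) \frac{1}{63} + 2876} = \sqrt{- \frac{2}{9} + 2876} = \sqrt{\frac{25882}{9}} = \frac{\sqrt{25882}}{3}$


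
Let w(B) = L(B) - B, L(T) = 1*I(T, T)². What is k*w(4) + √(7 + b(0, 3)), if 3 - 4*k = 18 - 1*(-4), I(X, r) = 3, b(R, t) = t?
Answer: -95/4 + √10 ≈ -20.588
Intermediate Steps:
L(T) = 9 (L(T) = 1*3² = 1*9 = 9)
k = -19/4 (k = ¾ - (18 - 1*(-4))/4 = ¾ - (18 + 4)/4 = ¾ - ¼*22 = ¾ - 11/2 = -19/4 ≈ -4.7500)
w(B) = 9 - B
k*w(4) + √(7 + b(0, 3)) = -19*(9 - 1*4)/4 + √(7 + 3) = -19*(9 - 4)/4 + √10 = -19/4*5 + √10 = -95/4 + √10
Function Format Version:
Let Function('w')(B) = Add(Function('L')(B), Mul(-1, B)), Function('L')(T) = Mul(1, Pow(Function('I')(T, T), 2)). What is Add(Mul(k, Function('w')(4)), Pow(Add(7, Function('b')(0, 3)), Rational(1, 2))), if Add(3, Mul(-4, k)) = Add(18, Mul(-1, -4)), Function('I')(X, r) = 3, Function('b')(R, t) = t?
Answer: Add(Rational(-95, 4), Pow(10, Rational(1, 2))) ≈ -20.588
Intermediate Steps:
Function('L')(T) = 9 (Function('L')(T) = Mul(1, Pow(3, 2)) = Mul(1, 9) = 9)
k = Rational(-19, 4) (k = Add(Rational(3, 4), Mul(Rational(-1, 4), Add(18, Mul(-1, -4)))) = Add(Rational(3, 4), Mul(Rational(-1, 4), Add(18, 4))) = Add(Rational(3, 4), Mul(Rational(-1, 4), 22)) = Add(Rational(3, 4), Rational(-11, 2)) = Rational(-19, 4) ≈ -4.7500)
Function('w')(B) = Add(9, Mul(-1, B))
Add(Mul(k, Function('w')(4)), Pow(Add(7, Function('b')(0, 3)), Rational(1, 2))) = Add(Mul(Rational(-19, 4), Add(9, Mul(-1, 4))), Pow(Add(7, 3), Rational(1, 2))) = Add(Mul(Rational(-19, 4), Add(9, -4)), Pow(10, Rational(1, 2))) = Add(Mul(Rational(-19, 4), 5), Pow(10, Rational(1, 2))) = Add(Rational(-95, 4), Pow(10, Rational(1, 2)))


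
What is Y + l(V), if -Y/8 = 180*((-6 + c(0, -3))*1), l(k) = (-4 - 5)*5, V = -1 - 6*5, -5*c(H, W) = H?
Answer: 8595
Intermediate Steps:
c(H, W) = -H/5
V = -31 (V = -1 - 30 = -31)
l(k) = -45 (l(k) = -9*5 = -45)
Y = 8640 (Y = -1440*(-6 - ⅕*0)*1 = -1440*(-6 + 0)*1 = -1440*(-6*1) = -1440*(-6) = -8*(-1080) = 8640)
Y + l(V) = 8640 - 45 = 8595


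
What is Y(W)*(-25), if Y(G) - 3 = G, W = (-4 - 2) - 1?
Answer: 100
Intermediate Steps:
W = -7 (W = -6 - 1 = -7)
Y(G) = 3 + G
Y(W)*(-25) = (3 - 7)*(-25) = -4*(-25) = 100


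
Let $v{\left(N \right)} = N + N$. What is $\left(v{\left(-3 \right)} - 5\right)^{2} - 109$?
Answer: $12$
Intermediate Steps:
$v{\left(N \right)} = 2 N$
$\left(v{\left(-3 \right)} - 5\right)^{2} - 109 = \left(2 \left(-3\right) - 5\right)^{2} - 109 = \left(-6 - 5\right)^{2} - 109 = \left(-11\right)^{2} - 109 = 121 - 109 = 12$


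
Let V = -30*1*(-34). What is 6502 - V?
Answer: 5482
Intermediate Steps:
V = 1020 (V = -30*(-34) = 1020)
6502 - V = 6502 - 1*1020 = 6502 - 1020 = 5482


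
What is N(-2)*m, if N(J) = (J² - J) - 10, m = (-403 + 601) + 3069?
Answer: -13068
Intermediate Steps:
m = 3267 (m = 198 + 3069 = 3267)
N(J) = -10 + J² - J
N(-2)*m = (-10 + (-2)² - 1*(-2))*3267 = (-10 + 4 + 2)*3267 = -4*3267 = -13068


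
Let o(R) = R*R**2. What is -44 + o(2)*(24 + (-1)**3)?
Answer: 140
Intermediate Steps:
o(R) = R**3
-44 + o(2)*(24 + (-1)**3) = -44 + 2**3*(24 + (-1)**3) = -44 + 8*(24 - 1) = -44 + 8*23 = -44 + 184 = 140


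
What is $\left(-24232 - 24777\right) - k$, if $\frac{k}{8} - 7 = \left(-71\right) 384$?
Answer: $169047$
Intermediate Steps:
$k = -218056$ ($k = 56 + 8 \left(\left(-71\right) 384\right) = 56 + 8 \left(-27264\right) = 56 - 218112 = -218056$)
$\left(-24232 - 24777\right) - k = \left(-24232 - 24777\right) - -218056 = \left(-24232 - 24777\right) + 218056 = -49009 + 218056 = 169047$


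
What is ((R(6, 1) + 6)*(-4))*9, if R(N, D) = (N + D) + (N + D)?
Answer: -720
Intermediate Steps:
R(N, D) = 2*D + 2*N (R(N, D) = (D + N) + (D + N) = 2*D + 2*N)
((R(6, 1) + 6)*(-4))*9 = (((2*1 + 2*6) + 6)*(-4))*9 = (((2 + 12) + 6)*(-4))*9 = ((14 + 6)*(-4))*9 = (20*(-4))*9 = -80*9 = -720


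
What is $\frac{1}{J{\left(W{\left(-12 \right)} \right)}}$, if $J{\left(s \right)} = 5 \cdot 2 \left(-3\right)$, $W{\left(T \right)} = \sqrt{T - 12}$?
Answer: $- \frac{1}{30} \approx -0.033333$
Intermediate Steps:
$W{\left(T \right)} = \sqrt{-12 + T}$
$J{\left(s \right)} = -30$ ($J{\left(s \right)} = 10 \left(-3\right) = -30$)
$\frac{1}{J{\left(W{\left(-12 \right)} \right)}} = \frac{1}{-30} = - \frac{1}{30}$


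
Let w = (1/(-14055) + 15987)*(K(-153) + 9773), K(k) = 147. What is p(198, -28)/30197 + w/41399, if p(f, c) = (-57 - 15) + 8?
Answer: 13461797379891136/3514103070033 ≈ 3830.8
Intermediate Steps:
p(f, c) = -64 (p(f, c) = -72 + 8 = -64)
w = 445799411456/2811 (w = (1/(-14055) + 15987)*(147 + 9773) = (-1/14055 + 15987)*9920 = (224697284/14055)*9920 = 445799411456/2811 ≈ 1.5859e+8)
p(198, -28)/30197 + w/41399 = -64/30197 + (445799411456/2811)/41399 = -64*1/30197 + (445799411456/2811)*(1/41399) = -64/30197 + 445799411456/116372589 = 13461797379891136/3514103070033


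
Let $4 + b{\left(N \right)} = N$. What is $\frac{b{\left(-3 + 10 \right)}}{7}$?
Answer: $\frac{3}{7} \approx 0.42857$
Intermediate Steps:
$b{\left(N \right)} = -4 + N$
$\frac{b{\left(-3 + 10 \right)}}{7} = \frac{-4 + \left(-3 + 10\right)}{7} = \left(-4 + 7\right) \frac{1}{7} = 3 \cdot \frac{1}{7} = \frac{3}{7}$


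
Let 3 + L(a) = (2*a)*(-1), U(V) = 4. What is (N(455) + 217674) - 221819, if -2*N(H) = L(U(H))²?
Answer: -8411/2 ≈ -4205.5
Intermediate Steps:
L(a) = -3 - 2*a (L(a) = -3 + (2*a)*(-1) = -3 - 2*a)
N(H) = -121/2 (N(H) = -(-3 - 2*4)²/2 = -(-3 - 8)²/2 = -½*(-11)² = -½*121 = -121/2)
(N(455) + 217674) - 221819 = (-121/2 + 217674) - 221819 = 435227/2 - 221819 = -8411/2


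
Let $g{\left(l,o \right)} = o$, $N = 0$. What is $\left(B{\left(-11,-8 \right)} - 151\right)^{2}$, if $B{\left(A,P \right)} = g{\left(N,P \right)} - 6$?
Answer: $27225$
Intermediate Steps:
$B{\left(A,P \right)} = -6 + P$ ($B{\left(A,P \right)} = P - 6 = -6 + P$)
$\left(B{\left(-11,-8 \right)} - 151\right)^{2} = \left(\left(-6 - 8\right) - 151\right)^{2} = \left(-14 - 151\right)^{2} = \left(-165\right)^{2} = 27225$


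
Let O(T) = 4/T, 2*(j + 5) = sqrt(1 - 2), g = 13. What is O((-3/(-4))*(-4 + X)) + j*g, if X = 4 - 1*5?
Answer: -991/15 + 13*I/2 ≈ -66.067 + 6.5*I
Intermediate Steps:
X = -1 (X = 4 - 5 = -1)
j = -5 + I/2 (j = -5 + sqrt(1 - 2)/2 = -5 + sqrt(-1)/2 = -5 + I/2 ≈ -5.0 + 0.5*I)
O((-3/(-4))*(-4 + X)) + j*g = 4/(((-3/(-4))*(-4 - 1))) + (-5 + I/2)*13 = 4/((-3*(-1/4)*(-5))) + (-65 + 13*I/2) = 4/(((3/4)*(-5))) + (-65 + 13*I/2) = 4/(-15/4) + (-65 + 13*I/2) = 4*(-4/15) + (-65 + 13*I/2) = -16/15 + (-65 + 13*I/2) = -991/15 + 13*I/2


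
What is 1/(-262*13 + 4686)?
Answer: 1/1280 ≈ 0.00078125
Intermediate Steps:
1/(-262*13 + 4686) = 1/(-3406 + 4686) = 1/1280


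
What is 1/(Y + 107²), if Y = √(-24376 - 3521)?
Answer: 11449/131107498 - I*√27897/131107498 ≈ 8.7325e-5 - 1.2739e-6*I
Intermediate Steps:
Y = I*√27897 (Y = √(-27897) = I*√27897 ≈ 167.02*I)
1/(Y + 107²) = 1/(I*√27897 + 107²) = 1/(I*√27897 + 11449) = 1/(11449 + I*√27897)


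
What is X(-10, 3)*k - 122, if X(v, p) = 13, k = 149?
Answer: 1815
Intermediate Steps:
X(-10, 3)*k - 122 = 13*149 - 122 = 1937 - 122 = 1815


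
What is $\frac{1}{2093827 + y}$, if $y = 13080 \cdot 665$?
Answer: $\frac{1}{10792027} \approx 9.2661 \cdot 10^{-8}$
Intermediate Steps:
$y = 8698200$
$\frac{1}{2093827 + y} = \frac{1}{2093827 + 8698200} = \frac{1}{10792027}$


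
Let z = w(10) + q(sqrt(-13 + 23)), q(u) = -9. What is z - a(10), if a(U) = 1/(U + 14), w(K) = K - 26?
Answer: -601/24 ≈ -25.042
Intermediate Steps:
w(K) = -26 + K
a(U) = 1/(14 + U)
z = -25 (z = (-26 + 10) - 9 = -16 - 9 = -25)
z - a(10) = -25 - 1/(14 + 10) = -25 - 1/24 = -601/24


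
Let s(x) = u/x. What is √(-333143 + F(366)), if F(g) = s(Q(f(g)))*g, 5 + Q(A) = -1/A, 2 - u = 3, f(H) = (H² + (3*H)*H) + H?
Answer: I*√2393938609620633803/2680951 ≈ 577.12*I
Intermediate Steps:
f(H) = H + 4*H² (f(H) = (H² + 3*H²) + H = 4*H² + H = H + 4*H²)
u = -1 (u = 2 - 1*3 = 2 - 3 = -1)
Q(A) = -5 - 1/A
s(x) = -1/x
F(g) = -g/(-5 - 1/(g*(1 + 4*g))) (F(g) = (-1/(-5 - 1/(g*(1 + 4*g))))*g = -g/(-5 - 1/(g*(1 + 4*g))))
√(-333143 + F(366)) = √(-333143 + 366²*(1 + 4*366)/(1 + 5*366*(1 + 4*366))) = √(-333143 + 133956*(1 + 1464)/(1 + 5*366*(1 + 1464))) = √(-333143 + 133956*1465/(1 + 5*366*1465)) = √(-333143 + 133956*1465/(1 + 2680950)) = √(-333143 + 133956*1465/2680951) = √(-333143 + 133956*(1/2680951)*1465) = √(-333143 + 196245540/2680951) = √(-892943813453/2680951) = I*√2393938609620633803/2680951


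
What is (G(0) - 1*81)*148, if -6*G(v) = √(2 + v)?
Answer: -11988 - 74*√2/3 ≈ -12023.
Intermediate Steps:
G(v) = -√(2 + v)/6
(G(0) - 1*81)*148 = (-√(2 + 0)/6 - 1*81)*148 = (-√2/6 - 81)*148 = (-81 - √2/6)*148 = -11988 - 74*√2/3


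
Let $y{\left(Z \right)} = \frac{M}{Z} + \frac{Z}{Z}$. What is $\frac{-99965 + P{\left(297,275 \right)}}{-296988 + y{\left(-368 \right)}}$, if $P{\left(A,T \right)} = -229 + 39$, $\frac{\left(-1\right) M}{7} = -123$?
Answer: $\frac{36857040}{109292077} \approx 0.33723$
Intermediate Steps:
$M = 861$ ($M = \left(-7\right) \left(-123\right) = 861$)
$y{\left(Z \right)} = 1 + \frac{861}{Z}$ ($y{\left(Z \right)} = \frac{861}{Z} + \frac{Z}{Z} = \frac{861}{Z} + 1 = 1 + \frac{861}{Z}$)
$P{\left(A,T \right)} = -190$
$\frac{-99965 + P{\left(297,275 \right)}}{-296988 + y{\left(-368 \right)}} = \frac{-99965 - 190}{-296988 + \frac{861 - 368}{-368}} = - \frac{100155}{-296988 - \frac{493}{368}} = - \frac{100155}{- \frac{109292077}{368}} = \left(-100155\right) \left(- \frac{368}{109292077}\right) = \frac{36857040}{109292077}$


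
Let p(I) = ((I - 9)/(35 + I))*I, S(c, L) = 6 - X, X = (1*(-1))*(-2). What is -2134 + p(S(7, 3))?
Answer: -83246/39 ≈ -2134.5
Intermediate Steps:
X = 2 (X = -1*(-2) = 2)
S(c, L) = 4 (S(c, L) = 6 - 1*2 = 6 - 2 = 4)
p(I) = I*(-9 + I)/(35 + I) (p(I) = ((-9 + I)/(35 + I))*I = I*(-9 + I)/(35 + I))
-2134 + p(S(7, 3)) = -2134 + 4*(-9 + 4)/(35 + 4) = -2134 + 4*(-5)/39 = -2134 + 4*(1/39)*(-5) = -2134 - 20/39 = -83246/39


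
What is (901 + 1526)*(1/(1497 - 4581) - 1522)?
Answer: -3797323841/1028 ≈ -3.6939e+6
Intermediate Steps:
(901 + 1526)*(1/(1497 - 4581) - 1522) = 2427*(1/(-3084) - 1522) = 2427*(-1/3084 - 1522) = 2427*(-4693849/3084) = -3797323841/1028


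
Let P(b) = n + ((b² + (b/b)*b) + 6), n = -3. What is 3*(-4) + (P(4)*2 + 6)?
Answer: 40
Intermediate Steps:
P(b) = 3 + b + b² (P(b) = -3 + ((b² + (b/b)*b) + 6) = -3 + ((b² + 1*b) + 6) = -3 + ((b² + b) + 6) = -3 + ((b + b²) + 6) = -3 + (6 + b + b²) = 3 + b + b²)
3*(-4) + (P(4)*2 + 6) = 3*(-4) + ((3 + 4 + 4²)*2 + 6) = -12 + ((3 + 4 + 16)*2 + 6) = -12 + (23*2 + 6) = -12 + (46 + 6) = -12 + 52 = 40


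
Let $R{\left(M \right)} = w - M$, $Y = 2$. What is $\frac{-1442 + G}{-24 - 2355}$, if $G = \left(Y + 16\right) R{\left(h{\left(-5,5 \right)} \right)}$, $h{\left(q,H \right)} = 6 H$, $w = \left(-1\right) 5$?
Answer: $\frac{2072}{2379} \approx 0.87095$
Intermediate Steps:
$w = -5$
$R{\left(M \right)} = -5 - M$
$G = -630$ ($G = \left(2 + 16\right) \left(-5 - 6 \cdot 5\right) = 18 \left(-5 - 30\right) = 18 \left(-35\right) = -630$)
$\frac{-1442 + G}{-24 - 2355} = \frac{-1442 - 630}{-24 - 2355} = - \frac{2072}{-2379} = \left(-2072\right) \left(- \frac{1}{2379}\right) = \frac{2072}{2379}$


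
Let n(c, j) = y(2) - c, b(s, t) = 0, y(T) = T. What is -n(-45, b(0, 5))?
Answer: -47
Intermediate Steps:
n(c, j) = 2 - c
-n(-45, b(0, 5)) = -(2 - 1*(-45)) = -(2 + 45) = -1*47 = -47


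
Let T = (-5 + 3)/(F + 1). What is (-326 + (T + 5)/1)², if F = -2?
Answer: 101761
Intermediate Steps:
T = 2 (T = (-5 + 3)/(-2 + 1) = -2/(-1) = -2*(-1) = 2)
(-326 + (T + 5)/1)² = (-326 + (2 + 5)/1)² = (-326 + 7*1)² = (-326 + 7)² = (-319)² = 101761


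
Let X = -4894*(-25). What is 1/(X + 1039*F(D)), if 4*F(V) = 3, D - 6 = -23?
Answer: 4/492517 ≈ 8.1215e-6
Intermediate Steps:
D = -17 (D = 6 - 23 = -17)
F(V) = 3/4 (F(V) = (1/4)*3 = 3/4)
X = 122350
1/(X + 1039*F(D)) = 1/(122350 + 1039*(3/4)) = 1/(122350 + 3117/4) = 1/(492517/4) = 4/492517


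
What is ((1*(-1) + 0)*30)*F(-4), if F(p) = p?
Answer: 120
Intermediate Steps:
((1*(-1) + 0)*30)*F(-4) = ((1*(-1) + 0)*30)*(-4) = ((-1 + 0)*30)*(-4) = -1*30*(-4) = -30*(-4) = 120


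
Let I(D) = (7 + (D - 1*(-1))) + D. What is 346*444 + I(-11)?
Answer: 153610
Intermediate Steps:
I(D) = 8 + 2*D (I(D) = (7 + (D + 1)) + D = (7 + (1 + D)) + D = (8 + D) + D = 8 + 2*D)
346*444 + I(-11) = 346*444 + (8 + 2*(-11)) = 153624 + (8 - 22) = 153624 - 14 = 153610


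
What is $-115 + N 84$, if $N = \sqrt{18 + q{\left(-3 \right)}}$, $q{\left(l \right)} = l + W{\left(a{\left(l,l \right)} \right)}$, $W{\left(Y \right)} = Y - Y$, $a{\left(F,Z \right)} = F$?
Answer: $-115 + 84 \sqrt{15} \approx 210.33$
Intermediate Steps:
$W{\left(Y \right)} = 0$
$q{\left(l \right)} = l$ ($q{\left(l \right)} = l + 0 = l$)
$N = \sqrt{15}$ ($N = \sqrt{18 - 3} = \sqrt{15} \approx 3.873$)
$-115 + N 84 = -115 + \sqrt{15} \cdot 84 = -115 + 84 \sqrt{15}$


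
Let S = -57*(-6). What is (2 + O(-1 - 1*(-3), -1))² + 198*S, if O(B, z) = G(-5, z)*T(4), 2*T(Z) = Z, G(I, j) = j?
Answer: 67716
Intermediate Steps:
T(Z) = Z/2
S = 342
O(B, z) = 2*z (O(B, z) = z*((½)*4) = z*2 = 2*z)
(2 + O(-1 - 1*(-3), -1))² + 198*S = (2 + 2*(-1))² + 198*342 = (2 - 2)² + 67716 = 0² + 67716 = 0 + 67716 = 67716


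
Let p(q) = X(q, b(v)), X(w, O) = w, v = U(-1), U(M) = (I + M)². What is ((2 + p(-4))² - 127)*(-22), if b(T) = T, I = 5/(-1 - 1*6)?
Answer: 2706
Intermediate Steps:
I = -5/7 (I = 5/(-1 - 6) = 5/(-7) = 5*(-⅐) = -5/7 ≈ -0.71429)
U(M) = (-5/7 + M)²
v = 144/49 (v = (-5 + 7*(-1))²/49 = (-5 - 7)²/49 = (1/49)*(-12)² = (1/49)*144 = 144/49 ≈ 2.9388)
p(q) = q
((2 + p(-4))² - 127)*(-22) = ((2 - 4)² - 127)*(-22) = ((-2)² - 127)*(-22) = (4 - 127)*(-22) = -123*(-22) = 2706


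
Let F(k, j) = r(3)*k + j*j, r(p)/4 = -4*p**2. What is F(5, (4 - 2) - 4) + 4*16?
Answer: -652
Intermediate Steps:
r(p) = -16*p**2 (r(p) = 4*(-4*p**2) = -16*p**2)
F(k, j) = j**2 - 144*k (F(k, j) = (-16*3**2)*k + j*j = (-16*9)*k + j**2 = -144*k + j**2 = j**2 - 144*k)
F(5, (4 - 2) - 4) + 4*16 = (((4 - 2) - 4)**2 - 144*5) + 4*16 = ((2 - 4)**2 - 720) + 64 = ((-2)**2 - 720) + 64 = (4 - 720) + 64 = -716 + 64 = -652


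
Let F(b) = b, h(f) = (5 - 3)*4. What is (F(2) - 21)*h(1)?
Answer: -152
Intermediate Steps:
h(f) = 8 (h(f) = 2*4 = 8)
(F(2) - 21)*h(1) = (2 - 21)*8 = -19*8 = -152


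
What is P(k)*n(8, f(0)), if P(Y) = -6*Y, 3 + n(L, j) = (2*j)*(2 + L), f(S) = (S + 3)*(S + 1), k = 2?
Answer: -684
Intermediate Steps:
f(S) = (1 + S)*(3 + S) (f(S) = (3 + S)*(1 + S) = (1 + S)*(3 + S))
n(L, j) = -3 + 2*j*(2 + L) (n(L, j) = -3 + (2*j)*(2 + L) = -3 + 2*j*(2 + L))
P(k)*n(8, f(0)) = (-6*2)*(-3 + 4*(3 + 0**2 + 4*0) + 2*8*(3 + 0**2 + 4*0)) = -12*(-3 + 4*(3 + 0 + 0) + 2*8*(3 + 0 + 0)) = -12*(-3 + 4*3 + 2*8*3) = -12*(-3 + 12 + 48) = -12*57 = -684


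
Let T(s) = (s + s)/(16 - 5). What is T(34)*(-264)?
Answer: -1632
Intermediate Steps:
T(s) = 2*s/11 (T(s) = (2*s)/11 = (2*s)*(1/11) = 2*s/11)
T(34)*(-264) = ((2/11)*34)*(-264) = (68/11)*(-264) = -1632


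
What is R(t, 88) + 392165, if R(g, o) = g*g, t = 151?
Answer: 414966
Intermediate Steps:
R(g, o) = g²
R(t, 88) + 392165 = 151² + 392165 = 22801 + 392165 = 414966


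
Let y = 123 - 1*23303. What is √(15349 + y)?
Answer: I*√7831 ≈ 88.493*I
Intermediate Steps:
y = -23180 (y = 123 - 23303 = -23180)
√(15349 + y) = √(15349 - 23180) = √(-7831) = I*√7831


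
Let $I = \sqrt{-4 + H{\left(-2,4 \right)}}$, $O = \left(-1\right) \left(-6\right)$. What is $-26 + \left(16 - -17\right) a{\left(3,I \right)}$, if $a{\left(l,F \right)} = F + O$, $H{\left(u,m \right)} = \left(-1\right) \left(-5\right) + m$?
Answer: $172 + 33 \sqrt{5} \approx 245.79$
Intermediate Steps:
$O = 6$
$H{\left(u,m \right)} = 5 + m$
$I = \sqrt{5}$ ($I = \sqrt{-4 + \left(5 + 4\right)} = \sqrt{-4 + 9} = \sqrt{5} \approx 2.2361$)
$a{\left(l,F \right)} = 6 + F$ ($a{\left(l,F \right)} = F + 6 = 6 + F$)
$-26 + \left(16 - -17\right) a{\left(3,I \right)} = -26 + \left(16 - -17\right) \left(6 + \sqrt{5}\right) = -26 + \left(16 + 17\right) \left(6 + \sqrt{5}\right) = -26 + 33 \left(6 + \sqrt{5}\right) = -26 + \left(198 + 33 \sqrt{5}\right) = 172 + 33 \sqrt{5}$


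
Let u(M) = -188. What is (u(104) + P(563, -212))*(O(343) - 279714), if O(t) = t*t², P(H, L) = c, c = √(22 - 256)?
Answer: -7533891884 + 120221679*I*√26 ≈ -7.5339e+9 + 6.1301e+8*I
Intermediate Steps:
c = 3*I*√26 (c = √(-234) = 3*I*√26 ≈ 15.297*I)
P(H, L) = 3*I*√26
O(t) = t³
(u(104) + P(563, -212))*(O(343) - 279714) = (-188 + 3*I*√26)*(343³ - 279714) = (-188 + 3*I*√26)*(40353607 - 279714) = (-188 + 3*I*√26)*40073893 = -7533891884 + 120221679*I*√26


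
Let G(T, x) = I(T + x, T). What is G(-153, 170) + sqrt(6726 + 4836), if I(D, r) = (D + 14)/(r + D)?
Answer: -31/136 + sqrt(11562) ≈ 107.30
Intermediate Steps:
I(D, r) = (14 + D)/(D + r)
G(T, x) = (14 + T + x)/(x + 2*T) (G(T, x) = (14 + (T + x))/((T + x) + T) = (14 + T + x)/(x + 2*T))
G(-153, 170) + sqrt(6726 + 4836) = (14 - 153 + 170)/(170 + 2*(-153)) + sqrt(6726 + 4836) = 31/(170 - 306) + sqrt(11562) = 31/(-136) + sqrt(11562) = -1/136*31 + sqrt(11562) = -31/136 + sqrt(11562)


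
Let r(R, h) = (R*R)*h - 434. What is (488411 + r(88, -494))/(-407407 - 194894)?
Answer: 3337559/602301 ≈ 5.5413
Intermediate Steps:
r(R, h) = -434 + h*R² (r(R, h) = R²*h - 434 = h*R² - 434 = -434 + h*R²)
(488411 + r(88, -494))/(-407407 - 194894) = (488411 + (-434 - 494*88²))/(-407407 - 194894) = (488411 + (-434 - 494*7744))/(-602301) = (488411 + (-434 - 3825536))*(-1/602301) = (488411 - 3825970)*(-1/602301) = -3337559*(-1/602301) = 3337559/602301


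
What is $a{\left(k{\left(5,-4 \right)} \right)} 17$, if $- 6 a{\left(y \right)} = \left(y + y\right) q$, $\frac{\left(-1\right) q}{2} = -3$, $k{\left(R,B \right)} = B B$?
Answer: $-544$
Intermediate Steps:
$k{\left(R,B \right)} = B^{2}$
$q = 6$ ($q = \left(-2\right) \left(-3\right) = 6$)
$a{\left(y \right)} = - 2 y$ ($a{\left(y \right)} = - \frac{\left(y + y\right) 6}{6} = - \frac{2 y 6}{6} = - \frac{12 y}{6} = - 2 y$)
$a{\left(k{\left(5,-4 \right)} \right)} 17 = - 2 \left(-4\right)^{2} \cdot 17 = \left(-2\right) 16 \cdot 17 = \left(-32\right) 17 = -544$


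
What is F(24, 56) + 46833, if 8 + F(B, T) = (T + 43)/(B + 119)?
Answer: 608734/13 ≈ 46826.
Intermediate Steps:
F(B, T) = -8 + (43 + T)/(119 + B) (F(B, T) = -8 + (T + 43)/(B + 119) = -8 + (43 + T)/(119 + B))
F(24, 56) + 46833 = (-909 + 56 - 8*24)/(119 + 24) + 46833 = (-909 + 56 - 192)/143 + 46833 = (1/143)*(-1045) + 46833 = -95/13 + 46833 = 608734/13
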